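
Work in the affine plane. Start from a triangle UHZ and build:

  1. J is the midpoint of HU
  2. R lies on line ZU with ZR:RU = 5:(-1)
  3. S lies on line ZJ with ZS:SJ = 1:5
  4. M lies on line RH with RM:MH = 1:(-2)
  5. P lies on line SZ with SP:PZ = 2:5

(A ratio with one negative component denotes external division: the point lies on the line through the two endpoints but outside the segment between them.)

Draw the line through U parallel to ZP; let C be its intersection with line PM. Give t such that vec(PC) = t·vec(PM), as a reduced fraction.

Work in coordinates with U = (0, 0), H = (1, 0), Z = (0, 1).
1. J is the midpoint of HU ⇒ J = (1/2, 0)
2. R lies on line ZU with ZR:RU = 5:(-1) ⇒ R = (0, -1/4)
3. S lies on line ZJ with ZS:SJ = 1:5 ⇒ S = (1/12, 5/6)
4. M lies on line RH with RM:MH = 1:(-2) ⇒ M = (-1, -1/2)
5. P lies on line SZ with SP:PZ = 2:5 ⇒ P = (5/84, 37/42)
through U parallel to ZP: direction (5/84, -5/42); meets PM at C = (-143/588, 143/294)
C = P + t·(M−P) with t = 2/7

t = 2/7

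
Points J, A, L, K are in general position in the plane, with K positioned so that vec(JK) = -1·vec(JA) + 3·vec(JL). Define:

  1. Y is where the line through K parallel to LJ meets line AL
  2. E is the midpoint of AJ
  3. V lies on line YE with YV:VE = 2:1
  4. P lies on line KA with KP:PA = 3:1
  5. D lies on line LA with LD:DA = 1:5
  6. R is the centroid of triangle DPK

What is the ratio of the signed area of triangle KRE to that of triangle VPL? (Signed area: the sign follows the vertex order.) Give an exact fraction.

Work in coordinates with J = (0, 0), A = (1, 0), L = (0, 1), K = (-1, 3).
1. Y is where the line through K parallel to LJ meets line AL ⇒ Y = (-1, 2)
2. E is the midpoint of AJ ⇒ E = (1/2, 0)
3. V lies on line YE with YV:VE = 2:1 ⇒ V = (0, 2/3)
4. P lies on line KA with KP:PA = 3:1 ⇒ P = (1/2, 3/4)
5. D lies on line LA with LD:DA = 1:5 ⇒ D = (1/6, 5/6)
6. R is the centroid of triangle DPK ⇒ R = (-1/9, 55/36)
2·[KRE] = -11/24, 2·[VPL] = 1/6
[KRE]:[VPL] = -11/24:1/6 = -11/4

[KRE]:[VPL] = -11/4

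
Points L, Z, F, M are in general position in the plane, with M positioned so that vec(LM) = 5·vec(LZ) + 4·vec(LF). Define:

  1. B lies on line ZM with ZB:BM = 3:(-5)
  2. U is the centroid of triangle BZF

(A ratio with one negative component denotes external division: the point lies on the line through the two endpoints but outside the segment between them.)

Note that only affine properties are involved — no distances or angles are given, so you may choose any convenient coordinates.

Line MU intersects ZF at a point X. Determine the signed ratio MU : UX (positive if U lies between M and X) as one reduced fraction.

Choose coordinates L = (0, 0), Z = (1, 0), F = (0, 1), M = (5, 4).
1. B lies on line ZM with ZB:BM = 3:(-5) ⇒ B = (-5, -6)
2. U is the centroid of triangle BZF ⇒ U = (-4/3, -5/3)
line MU meets ZF at X = (7/9, 2/9)
U = M + t·(X−M) with t = 3/2, so MU:UX = 3/2:-1/2

MU:UX = -3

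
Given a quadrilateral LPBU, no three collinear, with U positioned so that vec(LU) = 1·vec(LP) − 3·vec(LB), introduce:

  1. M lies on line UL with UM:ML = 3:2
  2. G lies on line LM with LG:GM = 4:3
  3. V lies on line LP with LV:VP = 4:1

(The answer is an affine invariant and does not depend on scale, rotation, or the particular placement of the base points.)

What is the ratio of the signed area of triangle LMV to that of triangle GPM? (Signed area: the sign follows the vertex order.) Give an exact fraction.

Work in coordinates with L = (0, 0), P = (1, 0), B = (0, 1), U = (1, -3).
1. M lies on line UL with UM:ML = 3:2 ⇒ M = (2/5, -6/5)
2. G lies on line LM with LG:GM = 4:3 ⇒ G = (8/35, -24/35)
3. V lies on line LP with LV:VP = 4:1 ⇒ V = (4/5, 0)
2·[LMV] = 24/25, 2·[GPM] = -18/35
[LMV]:[GPM] = 24/25:-18/35 = -28/15

[LMV]:[GPM] = -28/15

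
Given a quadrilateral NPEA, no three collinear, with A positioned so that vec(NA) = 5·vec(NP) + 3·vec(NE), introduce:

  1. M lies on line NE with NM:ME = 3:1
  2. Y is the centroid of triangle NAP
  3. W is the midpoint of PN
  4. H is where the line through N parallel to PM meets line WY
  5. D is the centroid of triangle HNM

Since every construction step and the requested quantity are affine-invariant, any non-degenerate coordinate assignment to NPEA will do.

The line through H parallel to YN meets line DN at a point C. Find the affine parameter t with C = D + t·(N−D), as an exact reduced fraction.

t = 91/31

Choose coordinates N = (0, 0), P = (1, 0), E = (0, 1), A = (5, 3).
1. M lies on line NE with NM:ME = 3:1 ⇒ M = (0, 3/4)
2. Y is the centroid of triangle NAP ⇒ Y = (2, 1)
3. W is the midpoint of PN ⇒ W = (1/2, 0)
4. H is where the line through N parallel to PM meets line WY ⇒ H = (4/17, -3/17)
5. D is the centroid of triangle HNM ⇒ D = (4/51, 13/68)
through H parallel to YN: direction (-2, -1); meets DN at C = (-80/527, -195/527)
C = D + t·(N−D) with t = 91/31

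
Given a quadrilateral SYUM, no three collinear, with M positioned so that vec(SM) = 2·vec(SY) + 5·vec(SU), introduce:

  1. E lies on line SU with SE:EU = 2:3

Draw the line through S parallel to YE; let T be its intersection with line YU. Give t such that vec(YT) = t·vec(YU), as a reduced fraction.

Assign S = (0, 0), Y = (1, 0), U = (0, 1), M = (2, 5) — the answer is frame-independent, so this choice is without loss of generality.
1. E lies on line SU with SE:EU = 2:3 ⇒ E = (0, 2/5)
through S parallel to YE: direction (-1, 2/5); meets YU at T = (5/3, -2/3)
T = Y + t·(U−Y) with t = -2/3

t = -2/3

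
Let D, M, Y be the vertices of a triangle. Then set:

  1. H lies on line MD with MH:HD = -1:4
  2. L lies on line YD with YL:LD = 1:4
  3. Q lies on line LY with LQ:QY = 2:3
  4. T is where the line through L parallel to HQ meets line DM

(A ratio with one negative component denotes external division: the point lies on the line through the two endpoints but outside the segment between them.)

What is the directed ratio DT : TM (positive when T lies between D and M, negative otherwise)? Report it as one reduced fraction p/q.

Set D = (0, 0), M = (1, 0), Y = (0, 1); any affine frame gives the same invariant.
1. H lies on line MD with MH:HD = -1:4 ⇒ H = (4/3, 0)
2. L lies on line YD with YL:LD = 1:4 ⇒ L = (0, 4/5)
3. Q lies on line LY with LQ:QY = 2:3 ⇒ Q = (0, 22/25)
4. T is where the line through L parallel to HQ meets line DM ⇒ T = (40/33, 0)
T = D + t·(M−D) with t = 40/33, so DT:TM = t:(1−t) = 40/33:-7/33

DT:TM = -40/7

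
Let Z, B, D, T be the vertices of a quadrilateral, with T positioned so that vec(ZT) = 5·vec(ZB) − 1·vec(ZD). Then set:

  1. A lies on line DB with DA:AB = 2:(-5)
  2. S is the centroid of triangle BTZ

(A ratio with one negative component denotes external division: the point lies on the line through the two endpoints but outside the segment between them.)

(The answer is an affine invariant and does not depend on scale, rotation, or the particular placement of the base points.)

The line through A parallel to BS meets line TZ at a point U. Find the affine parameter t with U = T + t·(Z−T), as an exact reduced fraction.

t = -7/6

Work in coordinates with Z = (0, 0), B = (1, 0), D = (0, 1), T = (5, -1).
1. A lies on line DB with DA:AB = 2:(-5) ⇒ A = (-2/3, 5/3)
2. S is the centroid of triangle BTZ ⇒ S = (2, -1/3)
through A parallel to BS: direction (1, -1/3); meets TZ at U = (65/6, -13/6)
U = T + t·(Z−T) with t = -7/6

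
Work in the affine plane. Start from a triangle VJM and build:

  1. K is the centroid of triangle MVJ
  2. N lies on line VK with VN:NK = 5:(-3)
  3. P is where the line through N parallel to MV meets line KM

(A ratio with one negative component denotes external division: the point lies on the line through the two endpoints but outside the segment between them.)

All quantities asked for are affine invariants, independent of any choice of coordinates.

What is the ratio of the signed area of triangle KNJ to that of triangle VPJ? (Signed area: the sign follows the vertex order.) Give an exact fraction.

Work in coordinates with V = (0, 0), J = (1, 0), M = (0, 1).
1. K is the centroid of triangle MVJ ⇒ K = (1/3, 1/3)
2. N lies on line VK with VN:NK = 5:(-3) ⇒ N = (5/6, 5/6)
3. P is where the line through N parallel to MV meets line KM ⇒ P = (5/6, -2/3)
2·[KNJ] = -1/2, 2·[VPJ] = 2/3
[KNJ]:[VPJ] = -1/2:2/3 = -3/4

[KNJ]:[VPJ] = -3/4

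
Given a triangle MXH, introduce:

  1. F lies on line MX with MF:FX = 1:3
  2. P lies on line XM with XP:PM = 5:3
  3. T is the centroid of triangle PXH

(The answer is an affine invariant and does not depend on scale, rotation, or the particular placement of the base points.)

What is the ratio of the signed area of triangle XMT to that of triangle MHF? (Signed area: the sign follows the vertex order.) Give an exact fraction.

Assign M = (0, 0), X = (1, 0), H = (0, 1) — the answer is frame-independent, so this choice is without loss of generality.
1. F lies on line MX with MF:FX = 1:3 ⇒ F = (1/4, 0)
2. P lies on line XM with XP:PM = 5:3 ⇒ P = (3/8, 0)
3. T is the centroid of triangle PXH ⇒ T = (11/24, 1/3)
2·[XMT] = -1/3, 2·[MHF] = -1/4
[XMT]:[MHF] = -1/3:-1/4 = 4/3

[XMT]:[MHF] = 4/3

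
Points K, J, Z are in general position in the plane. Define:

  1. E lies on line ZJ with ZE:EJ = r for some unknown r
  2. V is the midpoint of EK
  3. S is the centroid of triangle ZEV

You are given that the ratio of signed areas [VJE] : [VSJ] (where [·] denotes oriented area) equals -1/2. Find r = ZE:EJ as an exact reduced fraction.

Choose coordinates K = (0, 0), J = (1, 0), Z = (0, 1).
1. With ZE:EJ = r, write λ = r/(r+1) so E = Z + λ·(J−Z); E is affine-linear in λ
2. V is the midpoint of EK ⇒ V is an affine combination of earlier points and hence also affine-linear in λ
3. S is the centroid of triangle ZEV ⇒ S is an affine combination of earlier points and hence also affine-linear in λ
Every point depending on E is an affine combination of E and λ-independent points, so each such coordinate is linear in λ; the λ² term in each signed area is a multiple of (J−Z)×(J−Z) = 0, so 2·[VJE] and 2·[VSJ] are each linear in λ. Evaluating at λ=0 and λ=1:
  2·[VJE] = -1/2·λ + 1/2,   2·[VSJ] = 1/6·λ − 1/3
So [VJE]:[VSJ] = (-1/2·λ + 1/2) / (1/6·λ − 1/3). Setting this equal to -1/2:
  -1/2·λ + 1/2 = -1/2·(1/6·λ − 1/3)  ⇒  λ = 4/5
Then r = λ/(1−λ) = (4/5)/(1/5) = 4. Check: with r = 4, E = (4/5, 1/5) and [VJE]:[VSJ] = -1/2 as required.

r = 4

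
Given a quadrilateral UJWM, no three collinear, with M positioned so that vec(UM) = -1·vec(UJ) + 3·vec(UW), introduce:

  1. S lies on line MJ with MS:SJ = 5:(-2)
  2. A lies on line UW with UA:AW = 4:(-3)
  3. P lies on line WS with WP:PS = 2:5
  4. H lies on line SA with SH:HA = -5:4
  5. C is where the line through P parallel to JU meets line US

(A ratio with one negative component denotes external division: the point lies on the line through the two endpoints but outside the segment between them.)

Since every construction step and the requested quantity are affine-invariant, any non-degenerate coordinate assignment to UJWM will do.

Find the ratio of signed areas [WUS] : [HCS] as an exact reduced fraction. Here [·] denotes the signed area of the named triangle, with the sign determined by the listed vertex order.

Assign U = (0, 0), J = (1, 0), W = (0, 1), M = (-1, 3) — the answer is frame-independent, so this choice is without loss of generality.
1. S lies on line MJ with MS:SJ = 5:(-2) ⇒ S = (7/3, -2)
2. A lies on line UW with UA:AW = 4:(-3) ⇒ A = (0, 4)
3. P lies on line WS with WP:PS = 2:5 ⇒ P = (2/3, 1/7)
4. H lies on line SA with SH:HA = -5:4 ⇒ H = (-28/3, 28)
5. C is where the line through P parallel to JU meets line US ⇒ C = (-1/6, 1/7)
2·[WUS] = 7/3, 2·[HCS] = 50
[WUS]:[HCS] = 7/3:50 = 7/150

[WUS]:[HCS] = 7/150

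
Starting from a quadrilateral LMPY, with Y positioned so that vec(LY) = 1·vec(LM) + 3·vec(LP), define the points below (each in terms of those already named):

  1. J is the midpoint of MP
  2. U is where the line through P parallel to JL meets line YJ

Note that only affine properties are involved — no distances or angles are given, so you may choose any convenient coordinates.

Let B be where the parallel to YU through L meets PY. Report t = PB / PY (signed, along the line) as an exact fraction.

Work in coordinates with L = (0, 0), M = (1, 0), P = (0, 1), Y = (1, 3).
1. J is the midpoint of MP ⇒ J = (1/2, 1/2)
2. U is where the line through P parallel to JL meets line YJ ⇒ U = (3/4, 7/4)
through L parallel to YU: direction (-1/4, -5/4); meets PY at B = (1/3, 5/3)
B = P + t·(Y−P) with t = 1/3

t = 1/3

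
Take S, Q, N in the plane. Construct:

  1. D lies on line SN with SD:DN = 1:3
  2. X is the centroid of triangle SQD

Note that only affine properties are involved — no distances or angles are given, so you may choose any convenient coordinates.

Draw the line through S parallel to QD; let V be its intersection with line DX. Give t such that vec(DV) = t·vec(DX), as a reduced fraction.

Choose coordinates S = (0, 0), Q = (1, 0), N = (0, 1).
1. D lies on line SN with SD:DN = 1:3 ⇒ D = (0, 1/4)
2. X is the centroid of triangle SQD ⇒ X = (1/3, 1/12)
through S parallel to QD: direction (-1, 1/4); meets DX at V = (1, -1/4)
V = D + t·(X−D) with t = 3

t = 3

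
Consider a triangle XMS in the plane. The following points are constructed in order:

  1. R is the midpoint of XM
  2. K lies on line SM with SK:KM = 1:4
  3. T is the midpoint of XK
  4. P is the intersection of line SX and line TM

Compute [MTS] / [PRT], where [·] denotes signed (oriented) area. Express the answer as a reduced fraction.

Work in coordinates with X = (0, 0), M = (1, 0), S = (0, 1).
1. R is the midpoint of XM ⇒ R = (1/2, 0)
2. K lies on line SM with SK:KM = 1:4 ⇒ K = (1/5, 4/5)
3. T is the midpoint of XK ⇒ T = (1/10, 2/5)
4. P is the intersection of line SX and line TM ⇒ P = (0, 4/9)
2·[MTS] = -1/2, 2·[PRT] = 1/45
[MTS]:[PRT] = -1/2:1/45 = -45/2

[MTS]:[PRT] = -45/2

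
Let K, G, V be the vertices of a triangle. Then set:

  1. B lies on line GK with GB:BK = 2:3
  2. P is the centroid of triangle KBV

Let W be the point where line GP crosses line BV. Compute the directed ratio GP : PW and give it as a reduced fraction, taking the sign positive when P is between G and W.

GP:PW = -3

Set K = (0, 0), G = (1, 0), V = (0, 1); any affine frame gives the same invariant.
1. B lies on line GK with GB:BK = 2:3 ⇒ B = (3/5, 0)
2. P is the centroid of triangle KBV ⇒ P = (1/5, 1/3)
line GP meets BV at W = (7/15, 2/9)
P = G + t·(W−G) with t = 3/2, so GP:PW = 3/2:-1/2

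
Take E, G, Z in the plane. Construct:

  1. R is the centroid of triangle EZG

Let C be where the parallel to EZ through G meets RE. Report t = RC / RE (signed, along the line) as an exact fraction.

t = -2

Work in coordinates with E = (0, 0), G = (1, 0), Z = (0, 1).
1. R is the centroid of triangle EZG ⇒ R = (1/3, 1/3)
through G parallel to EZ: direction (0, 1); meets RE at C = (1, 1)
C = R + t·(E−R) with t = -2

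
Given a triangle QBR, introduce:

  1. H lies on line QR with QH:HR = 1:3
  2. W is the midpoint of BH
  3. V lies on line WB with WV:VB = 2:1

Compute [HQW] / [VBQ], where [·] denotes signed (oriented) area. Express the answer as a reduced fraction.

[HQW]:[VBQ] = -3

Set Q = (0, 0), B = (1, 0), R = (0, 1); any affine frame gives the same invariant.
1. H lies on line QR with QH:HR = 1:3 ⇒ H = (0, 1/4)
2. W is the midpoint of BH ⇒ W = (1/2, 1/8)
3. V lies on line WB with WV:VB = 2:1 ⇒ V = (5/6, 1/24)
2·[HQW] = 1/8, 2·[VBQ] = -1/24
[HQW]:[VBQ] = 1/8:-1/24 = -3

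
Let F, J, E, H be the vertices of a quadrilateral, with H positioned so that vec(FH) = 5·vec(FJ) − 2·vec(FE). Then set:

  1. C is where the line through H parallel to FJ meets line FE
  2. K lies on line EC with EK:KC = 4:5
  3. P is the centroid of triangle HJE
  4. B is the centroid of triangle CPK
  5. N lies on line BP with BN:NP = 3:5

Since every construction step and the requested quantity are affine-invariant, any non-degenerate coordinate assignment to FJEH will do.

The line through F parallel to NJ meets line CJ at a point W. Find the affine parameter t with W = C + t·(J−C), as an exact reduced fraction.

Assign F = (0, 0), J = (1, 0), E = (0, 1), H = (5, -2) — the answer is frame-independent, so this choice is without loss of generality.
1. C is where the line through H parallel to FJ meets line FE ⇒ C = (0, -2)
2. K lies on line EC with EK:KC = 4:5 ⇒ K = (0, -1/3)
3. P is the centroid of triangle HJE ⇒ P = (2, -1/3)
4. B is the centroid of triangle CPK ⇒ B = (2/3, -8/9)
5. N lies on line BP with BN:NP = 3:5 ⇒ N = (7/6, -49/72)
through F parallel to NJ: direction (-1/6, 49/72); meets CJ at W = (24/73, -98/73)
W = C + t·(J−C) with t = 24/73

t = 24/73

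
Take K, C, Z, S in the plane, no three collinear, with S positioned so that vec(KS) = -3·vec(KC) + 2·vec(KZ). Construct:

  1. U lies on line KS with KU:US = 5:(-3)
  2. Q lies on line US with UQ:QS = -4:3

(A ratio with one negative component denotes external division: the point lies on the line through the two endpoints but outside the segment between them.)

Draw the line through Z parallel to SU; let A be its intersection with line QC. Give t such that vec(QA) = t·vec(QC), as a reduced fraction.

Set K = (0, 0), C = (1, 0), Z = (0, 1), S = (-3, 2); any affine frame gives the same invariant.
1. U lies on line KS with KU:US = 5:(-3) ⇒ U = (-15/2, 5)
2. Q lies on line US with UQ:QS = -4:3 ⇒ Q = (21/2, -7)
through Z parallel to SU: direction (-9/2, 3); meets QC at A = (-15/4, 7/2)
A = Q + t·(C−Q) with t = 3/2

t = 3/2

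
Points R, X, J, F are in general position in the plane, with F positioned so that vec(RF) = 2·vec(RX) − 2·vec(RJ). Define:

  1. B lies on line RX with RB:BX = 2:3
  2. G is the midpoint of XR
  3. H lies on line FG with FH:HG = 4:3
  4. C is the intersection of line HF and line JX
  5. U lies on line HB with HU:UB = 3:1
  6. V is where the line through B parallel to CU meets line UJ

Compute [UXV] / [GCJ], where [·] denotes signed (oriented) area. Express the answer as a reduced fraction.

Choose coordinates R = (0, 0), X = (1, 0), J = (0, 1), F = (2, -2).
1. B lies on line RX with RB:BX = 2:3 ⇒ B = (2/5, 0)
2. G is the midpoint of XR ⇒ G = (1/2, 0)
3. H lies on line FG with FH:HG = 4:3 ⇒ H = (8/7, -6/7)
4. C is the intersection of line HF and line JX ⇒ C = (-1, 2)
5. U lies on line HB with HU:UB = 3:1 ⇒ U = (41/70, -3/14)
6. V is where the line through B parallel to CU meets line UJ ⇒ V = (287/440, -31/88)
2·[UXV] = -1/14, 2·[GCJ] = -1/2
[UXV]:[GCJ] = -1/14:-1/2 = 1/7

[UXV]:[GCJ] = 1/7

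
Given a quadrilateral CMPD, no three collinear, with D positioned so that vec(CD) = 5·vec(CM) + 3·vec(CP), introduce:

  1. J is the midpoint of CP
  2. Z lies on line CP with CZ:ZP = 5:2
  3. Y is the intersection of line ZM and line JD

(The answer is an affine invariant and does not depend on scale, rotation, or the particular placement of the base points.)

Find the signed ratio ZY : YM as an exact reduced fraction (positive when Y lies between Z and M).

ZY:YM = 3/14

Set C = (0, 0), M = (1, 0), P = (0, 1), D = (5, 3); any affine frame gives the same invariant.
1. J is the midpoint of CP ⇒ J = (0, 1/2)
2. Z lies on line CP with CZ:ZP = 5:2 ⇒ Z = (0, 5/7)
3. Y is the intersection of line ZM and line JD ⇒ Y = (3/17, 10/17)
Y = Z + t·(M−Z) with t = 3/17, so ZY:YM = t:(1−t) = 3/17:14/17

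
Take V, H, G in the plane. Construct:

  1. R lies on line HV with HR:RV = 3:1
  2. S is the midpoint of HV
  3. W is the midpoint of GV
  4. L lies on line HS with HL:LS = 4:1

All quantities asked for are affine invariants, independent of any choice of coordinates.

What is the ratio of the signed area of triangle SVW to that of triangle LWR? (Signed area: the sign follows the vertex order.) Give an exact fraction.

[SVW]:[LWR] = -10/7

Work in coordinates with V = (0, 0), H = (1, 0), G = (0, 1).
1. R lies on line HV with HR:RV = 3:1 ⇒ R = (1/4, 0)
2. S is the midpoint of HV ⇒ S = (1/2, 0)
3. W is the midpoint of GV ⇒ W = (0, 1/2)
4. L lies on line HS with HL:LS = 4:1 ⇒ L = (3/5, 0)
2·[SVW] = -1/4, 2·[LWR] = 7/40
[SVW]:[LWR] = -1/4:7/40 = -10/7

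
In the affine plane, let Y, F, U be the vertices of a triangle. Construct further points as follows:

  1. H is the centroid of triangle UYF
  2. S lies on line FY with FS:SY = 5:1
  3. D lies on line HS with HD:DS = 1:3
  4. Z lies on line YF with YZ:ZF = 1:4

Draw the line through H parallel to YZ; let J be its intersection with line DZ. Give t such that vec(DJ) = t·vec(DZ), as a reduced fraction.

Set Y = (0, 0), F = (1, 0), U = (0, 1); any affine frame gives the same invariant.
1. H is the centroid of triangle UYF ⇒ H = (1/3, 1/3)
2. S lies on line FY with FS:SY = 5:1 ⇒ S = (1/6, 0)
3. D lies on line HS with HD:DS = 1:3 ⇒ D = (7/24, 1/4)
4. Z lies on line YF with YZ:ZF = 1:4 ⇒ Z = (1/5, 0)
through H parallel to YZ: direction (1/5, 0); meets DZ at J = (29/90, 1/3)
J = D + t·(Z−D) with t = -1/3

t = -1/3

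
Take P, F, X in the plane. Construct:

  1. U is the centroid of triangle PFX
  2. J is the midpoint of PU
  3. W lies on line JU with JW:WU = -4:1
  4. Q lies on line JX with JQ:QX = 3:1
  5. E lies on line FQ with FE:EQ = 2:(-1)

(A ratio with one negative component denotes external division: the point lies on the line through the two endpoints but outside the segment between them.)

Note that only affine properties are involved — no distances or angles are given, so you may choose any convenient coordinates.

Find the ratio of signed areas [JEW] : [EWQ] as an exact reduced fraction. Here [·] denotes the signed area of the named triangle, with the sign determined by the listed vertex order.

[JEW]:[EWQ] = -5

Work in coordinates with P = (0, 0), F = (1, 0), X = (0, 1).
1. U is the centroid of triangle PFX ⇒ U = (1/3, 1/3)
2. J is the midpoint of PU ⇒ J = (1/6, 1/6)
3. W lies on line JU with JW:WU = -4:1 ⇒ W = (7/18, 7/18)
4. Q lies on line JX with JQ:QX = 3:1 ⇒ Q = (1/24, 19/24)
5. E lies on line FQ with FE:EQ = 2:(-1) ⇒ E = (-11/12, 19/12)
2·[JEW] = -5/9, 2·[EWQ] = 1/9
[JEW]:[EWQ] = -5/9:1/9 = -5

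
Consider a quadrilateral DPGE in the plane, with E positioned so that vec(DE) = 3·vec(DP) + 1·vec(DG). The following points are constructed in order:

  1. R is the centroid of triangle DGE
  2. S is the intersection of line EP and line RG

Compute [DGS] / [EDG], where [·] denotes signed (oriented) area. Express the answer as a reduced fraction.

[DGS]:[EDG] = 3/5

Choose coordinates D = (0, 0), P = (1, 0), G = (0, 1), E = (3, 1).
1. R is the centroid of triangle DGE ⇒ R = (1, 2/3)
2. S is the intersection of line EP and line RG ⇒ S = (9/5, 2/5)
2·[DGS] = -9/5, 2·[EDG] = -3
[DGS]:[EDG] = -9/5:-3 = 3/5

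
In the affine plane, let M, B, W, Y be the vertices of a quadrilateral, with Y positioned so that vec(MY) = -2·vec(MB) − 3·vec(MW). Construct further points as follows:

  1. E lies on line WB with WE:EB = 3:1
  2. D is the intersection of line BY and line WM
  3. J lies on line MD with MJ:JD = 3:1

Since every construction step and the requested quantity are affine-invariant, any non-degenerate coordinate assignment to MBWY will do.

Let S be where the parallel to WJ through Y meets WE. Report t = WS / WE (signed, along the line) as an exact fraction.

Work in coordinates with M = (0, 0), B = (1, 0), W = (0, 1), Y = (-2, -3).
1. E lies on line WB with WE:EB = 3:1 ⇒ E = (3/4, 1/4)
2. D is the intersection of line BY and line WM ⇒ D = (0, -1)
3. J lies on line MD with MJ:JD = 3:1 ⇒ J = (0, -3/4)
through Y parallel to WJ: direction (0, -7/4); meets WE at S = (-2, 3)
S = W + t·(E−W) with t = -8/3

t = -8/3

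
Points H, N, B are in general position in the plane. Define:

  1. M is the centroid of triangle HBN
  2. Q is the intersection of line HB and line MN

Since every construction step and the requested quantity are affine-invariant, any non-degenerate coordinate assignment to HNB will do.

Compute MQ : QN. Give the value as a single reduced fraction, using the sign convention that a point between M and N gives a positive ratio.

Set H = (0, 0), N = (1, 0), B = (0, 1); any affine frame gives the same invariant.
1. M is the centroid of triangle HBN ⇒ M = (1/3, 1/3)
2. Q is the intersection of line HB and line MN ⇒ Q = (0, 1/2)
Q = M + t·(N−M) with t = -1/2, so MQ:QN = t:(1−t) = -1/2:3/2

MQ:QN = -1/3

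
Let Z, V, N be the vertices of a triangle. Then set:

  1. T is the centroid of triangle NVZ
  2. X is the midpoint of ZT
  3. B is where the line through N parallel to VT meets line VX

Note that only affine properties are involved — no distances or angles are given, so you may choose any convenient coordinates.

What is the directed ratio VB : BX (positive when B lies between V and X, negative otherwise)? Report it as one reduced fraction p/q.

Work in coordinates with Z = (0, 0), V = (1, 0), N = (0, 1).
1. T is the centroid of triangle NVZ ⇒ T = (1/3, 1/3)
2. X is the midpoint of ZT ⇒ X = (1/6, 1/6)
3. B is where the line through N parallel to VT meets line VX ⇒ B = (8/3, -1/3)
B = V + t·(X−V) with t = -2, so VB:BX = t:(1−t) = -2:3

VB:BX = -2/3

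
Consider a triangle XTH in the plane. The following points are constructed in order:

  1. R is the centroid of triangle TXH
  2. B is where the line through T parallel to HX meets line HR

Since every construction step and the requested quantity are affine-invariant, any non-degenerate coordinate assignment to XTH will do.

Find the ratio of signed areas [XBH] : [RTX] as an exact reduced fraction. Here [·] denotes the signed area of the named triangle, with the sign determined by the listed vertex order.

Assign X = (0, 0), T = (1, 0), H = (0, 1) — the answer is frame-independent, so this choice is without loss of generality.
1. R is the centroid of triangle TXH ⇒ R = (1/3, 1/3)
2. B is where the line through T parallel to HX meets line HR ⇒ B = (1, -1)
2·[XBH] = 1, 2·[RTX] = -1/3
[XBH]:[RTX] = 1:-1/3 = -3

[XBH]:[RTX] = -3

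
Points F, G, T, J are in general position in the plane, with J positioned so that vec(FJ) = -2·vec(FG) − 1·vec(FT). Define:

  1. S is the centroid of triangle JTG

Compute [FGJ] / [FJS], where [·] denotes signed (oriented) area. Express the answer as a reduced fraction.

[FGJ]:[FJS] = 3

Assign F = (0, 0), G = (1, 0), T = (0, 1), J = (-2, -1) — the answer is frame-independent, so this choice is without loss of generality.
1. S is the centroid of triangle JTG ⇒ S = (-1/3, 0)
2·[FGJ] = -1, 2·[FJS] = -1/3
[FGJ]:[FJS] = -1:-1/3 = 3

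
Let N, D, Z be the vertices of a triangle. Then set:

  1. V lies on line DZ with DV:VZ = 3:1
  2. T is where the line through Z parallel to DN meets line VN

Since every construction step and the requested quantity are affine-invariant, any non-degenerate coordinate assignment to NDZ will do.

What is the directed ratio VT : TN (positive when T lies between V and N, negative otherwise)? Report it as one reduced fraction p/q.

Set N = (0, 0), D = (1, 0), Z = (0, 1); any affine frame gives the same invariant.
1. V lies on line DZ with DV:VZ = 3:1 ⇒ V = (1/4, 3/4)
2. T is where the line through Z parallel to DN meets line VN ⇒ T = (1/3, 1)
T = V + t·(N−V) with t = -1/3, so VT:TN = t:(1−t) = -1/3:4/3

VT:TN = -1/4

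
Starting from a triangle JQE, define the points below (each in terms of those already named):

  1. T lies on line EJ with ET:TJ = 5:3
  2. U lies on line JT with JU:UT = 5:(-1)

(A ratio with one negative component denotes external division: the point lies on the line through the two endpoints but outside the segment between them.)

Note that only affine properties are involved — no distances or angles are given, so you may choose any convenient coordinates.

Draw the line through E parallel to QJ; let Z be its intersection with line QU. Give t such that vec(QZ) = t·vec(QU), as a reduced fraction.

t = 32/15

Set J = (0, 0), Q = (1, 0), E = (0, 1); any affine frame gives the same invariant.
1. T lies on line EJ with ET:TJ = 5:3 ⇒ T = (0, 3/8)
2. U lies on line JT with JU:UT = 5:(-1) ⇒ U = (0, 15/32)
through E parallel to QJ: direction (-1, 0); meets QU at Z = (-17/15, 1)
Z = Q + t·(U−Q) with t = 32/15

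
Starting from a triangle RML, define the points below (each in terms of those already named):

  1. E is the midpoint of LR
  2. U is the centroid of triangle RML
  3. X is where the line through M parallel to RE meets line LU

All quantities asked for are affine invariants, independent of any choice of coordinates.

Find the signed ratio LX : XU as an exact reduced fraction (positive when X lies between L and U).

Choose coordinates R = (0, 0), M = (1, 0), L = (0, 1).
1. E is the midpoint of LR ⇒ E = (0, 1/2)
2. U is the centroid of triangle RML ⇒ U = (1/3, 1/3)
3. X is where the line through M parallel to RE meets line LU ⇒ X = (1, -1)
X = L + t·(U−L) with t = 3, so LX:XU = t:(1−t) = 3:-2

LX:XU = -3/2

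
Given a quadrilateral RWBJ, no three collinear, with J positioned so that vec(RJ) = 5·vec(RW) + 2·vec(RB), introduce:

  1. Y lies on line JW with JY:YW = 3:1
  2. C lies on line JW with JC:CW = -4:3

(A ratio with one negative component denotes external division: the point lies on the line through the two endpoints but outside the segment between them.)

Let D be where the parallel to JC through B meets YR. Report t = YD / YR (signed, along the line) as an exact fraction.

Choose coordinates R = (0, 0), W = (1, 0), B = (0, 1), J = (5, 2).
1. Y lies on line JW with JY:YW = 3:1 ⇒ Y = (2, 1/2)
2. C lies on line JW with JC:CW = -4:3 ⇒ C = (-11, -6)
through B parallel to JC: direction (-16, -8); meets YR at D = (-4, -1)
D = Y + t·(R−Y) with t = 3

t = 3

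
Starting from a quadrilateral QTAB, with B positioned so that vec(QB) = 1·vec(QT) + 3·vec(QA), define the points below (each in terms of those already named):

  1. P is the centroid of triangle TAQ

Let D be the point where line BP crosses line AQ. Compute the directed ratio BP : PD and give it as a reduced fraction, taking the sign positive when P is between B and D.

BP:PD = 2

Assign Q = (0, 0), T = (1, 0), A = (0, 1), B = (1, 3) — the answer is frame-independent, so this choice is without loss of generality.
1. P is the centroid of triangle TAQ ⇒ P = (1/3, 1/3)
line BP meets AQ at D = (0, -1)
P = B + t·(D−B) with t = 2/3, so BP:PD = 2/3:1/3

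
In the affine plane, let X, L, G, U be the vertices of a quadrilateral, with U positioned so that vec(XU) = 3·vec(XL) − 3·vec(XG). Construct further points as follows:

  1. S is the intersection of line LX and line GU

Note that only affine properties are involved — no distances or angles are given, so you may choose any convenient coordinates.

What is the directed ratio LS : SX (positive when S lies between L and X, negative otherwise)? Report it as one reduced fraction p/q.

Assign X = (0, 0), L = (1, 0), G = (0, 1), U = (3, -3) — the answer is frame-independent, so this choice is without loss of generality.
1. S is the intersection of line LX and line GU ⇒ S = (3/4, 0)
S = L + t·(X−L) with t = 1/4, so LS:SX = t:(1−t) = 1/4:3/4

LS:SX = 1/3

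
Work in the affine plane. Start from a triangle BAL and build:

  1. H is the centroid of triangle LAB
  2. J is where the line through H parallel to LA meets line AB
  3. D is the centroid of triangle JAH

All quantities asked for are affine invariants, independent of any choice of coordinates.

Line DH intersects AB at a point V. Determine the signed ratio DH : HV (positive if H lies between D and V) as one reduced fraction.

Assign B = (0, 0), A = (1, 0), L = (0, 1) — the answer is frame-independent, so this choice is without loss of generality.
1. H is the centroid of triangle LAB ⇒ H = (1/3, 1/3)
2. J is where the line through H parallel to LA meets line AB ⇒ J = (2/3, 0)
3. D is the centroid of triangle JAH ⇒ D = (2/3, 1/9)
line DH meets AB at V = (5/6, 0)
H = D + t·(V−D) with t = -2, so DH:HV = -2:3

DH:HV = -2/3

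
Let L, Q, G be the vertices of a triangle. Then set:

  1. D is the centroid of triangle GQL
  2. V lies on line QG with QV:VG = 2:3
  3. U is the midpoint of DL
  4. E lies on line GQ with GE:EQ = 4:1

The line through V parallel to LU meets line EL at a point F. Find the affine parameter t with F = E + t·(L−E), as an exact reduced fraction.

Assign L = (0, 0), Q = (1, 0), G = (0, 1) — the answer is frame-independent, so this choice is without loss of generality.
1. D is the centroid of triangle GQL ⇒ D = (1/3, 1/3)
2. V lies on line QG with QV:VG = 2:3 ⇒ V = (3/5, 2/5)
3. U is the midpoint of DL ⇒ U = (1/6, 1/6)
4. E lies on line GQ with GE:EQ = 4:1 ⇒ E = (4/5, 1/5)
through V parallel to LU: direction (1/6, 1/6); meets EL at F = (4/15, 1/15)
F = E + t·(L−E) with t = 2/3

t = 2/3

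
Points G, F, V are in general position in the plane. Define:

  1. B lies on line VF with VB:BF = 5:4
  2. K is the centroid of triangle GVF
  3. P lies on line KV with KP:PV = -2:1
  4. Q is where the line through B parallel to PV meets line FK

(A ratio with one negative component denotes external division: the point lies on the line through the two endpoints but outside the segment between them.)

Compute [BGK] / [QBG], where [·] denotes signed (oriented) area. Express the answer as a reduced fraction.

[BGK]:[QBG] = -9/56

Assign G = (0, 0), F = (1, 0), V = (0, 1) — the answer is frame-independent, so this choice is without loss of generality.
1. B lies on line VF with VB:BF = 5:4 ⇒ B = (5/9, 4/9)
2. K is the centroid of triangle GVF ⇒ K = (1/3, 1/3)
3. P lies on line KV with KP:PV = -2:1 ⇒ P = (-1/3, 5/3)
4. Q is where the line through B parallel to PV meets line FK ⇒ Q = (19/27, 4/27)
2·[BGK] = -1/27, 2·[QBG] = 56/243
[BGK]:[QBG] = -1/27:56/243 = -9/56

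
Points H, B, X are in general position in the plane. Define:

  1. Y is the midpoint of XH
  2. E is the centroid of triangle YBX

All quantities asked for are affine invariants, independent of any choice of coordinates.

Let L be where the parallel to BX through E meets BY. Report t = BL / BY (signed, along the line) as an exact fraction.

t = 1/3

Choose coordinates H = (0, 0), B = (1, 0), X = (0, 1).
1. Y is the midpoint of XH ⇒ Y = (0, 1/2)
2. E is the centroid of triangle YBX ⇒ E = (1/3, 1/2)
through E parallel to BX: direction (-1, 1); meets BY at L = (2/3, 1/6)
L = B + t·(Y−B) with t = 1/3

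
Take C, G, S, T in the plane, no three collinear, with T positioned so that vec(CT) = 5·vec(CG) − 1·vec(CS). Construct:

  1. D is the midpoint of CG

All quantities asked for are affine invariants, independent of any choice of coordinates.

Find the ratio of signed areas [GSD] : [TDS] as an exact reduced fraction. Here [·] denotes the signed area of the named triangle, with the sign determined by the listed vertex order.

Choose coordinates C = (0, 0), G = (1, 0), S = (0, 1), T = (5, -1).
1. D is the midpoint of CG ⇒ D = (1/2, 0)
2·[GSD] = 1/2, 2·[TDS] = -4
[GSD]:[TDS] = 1/2:-4 = -1/8

[GSD]:[TDS] = -1/8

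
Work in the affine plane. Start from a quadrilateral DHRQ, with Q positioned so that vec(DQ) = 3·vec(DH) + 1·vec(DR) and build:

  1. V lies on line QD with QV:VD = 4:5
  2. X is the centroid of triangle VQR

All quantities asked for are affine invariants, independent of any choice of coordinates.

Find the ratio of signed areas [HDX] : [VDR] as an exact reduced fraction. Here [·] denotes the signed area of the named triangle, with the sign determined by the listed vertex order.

[HDX]:[VDR] = 23/45

Set D = (0, 0), H = (1, 0), R = (0, 1), Q = (3, 1); any affine frame gives the same invariant.
1. V lies on line QD with QV:VD = 4:5 ⇒ V = (5/3, 5/9)
2. X is the centroid of triangle VQR ⇒ X = (14/9, 23/27)
2·[HDX] = -23/27, 2·[VDR] = -5/3
[HDX]:[VDR] = -23/27:-5/3 = 23/45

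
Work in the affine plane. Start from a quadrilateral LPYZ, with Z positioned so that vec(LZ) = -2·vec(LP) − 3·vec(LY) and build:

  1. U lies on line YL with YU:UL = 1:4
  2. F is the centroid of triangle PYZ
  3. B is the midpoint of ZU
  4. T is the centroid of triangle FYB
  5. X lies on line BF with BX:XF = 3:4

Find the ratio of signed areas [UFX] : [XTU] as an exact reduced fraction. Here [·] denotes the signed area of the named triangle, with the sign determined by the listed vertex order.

Assign L = (0, 0), P = (1, 0), Y = (0, 1), Z = (-2, -3) — the answer is frame-independent, so this choice is without loss of generality.
1. U lies on line YL with YU:UL = 1:4 ⇒ U = (0, 4/5)
2. F is the centroid of triangle PYZ ⇒ F = (-1/3, -2/3)
3. B is the midpoint of ZU ⇒ B = (-1, -11/10)
4. T is the centroid of triangle FYB ⇒ T = (-4/9, -23/90)
5. X lies on line BF with BX:XF = 3:4 ⇒ X = (-5/7, -32/35)
2·[UFX] = -10/21, 2·[XTU] = -1/126
[UFX]:[XTU] = -10/21:-1/126 = 60

[UFX]:[XTU] = 60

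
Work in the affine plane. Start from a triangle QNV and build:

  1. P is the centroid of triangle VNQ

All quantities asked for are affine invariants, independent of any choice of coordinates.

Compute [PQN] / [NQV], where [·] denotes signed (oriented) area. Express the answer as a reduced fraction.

Choose coordinates Q = (0, 0), N = (1, 0), V = (0, 1).
1. P is the centroid of triangle VNQ ⇒ P = (1/3, 1/3)
2·[PQN] = 1/3, 2·[NQV] = -1
[PQN]:[NQV] = 1/3:-1 = -1/3

[PQN]:[NQV] = -1/3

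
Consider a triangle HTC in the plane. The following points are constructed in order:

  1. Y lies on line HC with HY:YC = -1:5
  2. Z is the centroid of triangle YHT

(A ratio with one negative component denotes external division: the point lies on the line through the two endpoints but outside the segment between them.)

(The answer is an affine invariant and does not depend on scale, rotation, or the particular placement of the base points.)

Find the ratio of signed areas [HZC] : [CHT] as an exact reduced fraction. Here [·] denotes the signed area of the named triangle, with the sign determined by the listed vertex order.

Assign H = (0, 0), T = (1, 0), C = (0, 1) — the answer is frame-independent, so this choice is without loss of generality.
1. Y lies on line HC with HY:YC = -1:5 ⇒ Y = (0, -1/4)
2. Z is the centroid of triangle YHT ⇒ Z = (1/3, -1/12)
2·[HZC] = 1/3, 2·[CHT] = 1
[HZC]:[CHT] = 1/3:1 = 1/3

[HZC]:[CHT] = 1/3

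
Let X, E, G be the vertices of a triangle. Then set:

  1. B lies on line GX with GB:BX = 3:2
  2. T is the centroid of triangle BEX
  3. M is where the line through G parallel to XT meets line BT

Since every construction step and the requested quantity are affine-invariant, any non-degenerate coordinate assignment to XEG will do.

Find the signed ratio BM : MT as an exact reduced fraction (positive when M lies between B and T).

BM:MT = -3/5

Assign X = (0, 0), E = (1, 0), G = (0, 1) — the answer is frame-independent, so this choice is without loss of generality.
1. B lies on line GX with GB:BX = 3:2 ⇒ B = (0, 2/5)
2. T is the centroid of triangle BEX ⇒ T = (1/3, 2/15)
3. M is where the line through G parallel to XT meets line BT ⇒ M = (-1/2, 4/5)
M = B + t·(T−B) with t = -3/2, so BM:MT = t:(1−t) = -3/2:5/2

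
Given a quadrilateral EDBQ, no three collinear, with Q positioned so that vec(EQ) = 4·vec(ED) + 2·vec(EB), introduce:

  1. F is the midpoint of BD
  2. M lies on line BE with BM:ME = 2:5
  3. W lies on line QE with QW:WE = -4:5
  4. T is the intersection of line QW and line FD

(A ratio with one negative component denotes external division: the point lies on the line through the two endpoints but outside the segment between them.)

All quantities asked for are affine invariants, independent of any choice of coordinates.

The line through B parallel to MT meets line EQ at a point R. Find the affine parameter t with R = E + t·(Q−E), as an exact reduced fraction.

Choose coordinates E = (0, 0), D = (1, 0), B = (0, 1), Q = (4, 2).
1. F is the midpoint of BD ⇒ F = (1/2, 1/2)
2. M lies on line BE with BM:ME = 2:5 ⇒ M = (0, 5/7)
3. W lies on line QE with QW:WE = -4:5 ⇒ W = (20, 10)
4. T is the intersection of line QW and line FD ⇒ T = (2/3, 1/3)
through B parallel to MT: direction (2/3, -8/21); meets EQ at R = (14/15, 7/15)
R = E + t·(Q−E) with t = 7/30

t = 7/30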